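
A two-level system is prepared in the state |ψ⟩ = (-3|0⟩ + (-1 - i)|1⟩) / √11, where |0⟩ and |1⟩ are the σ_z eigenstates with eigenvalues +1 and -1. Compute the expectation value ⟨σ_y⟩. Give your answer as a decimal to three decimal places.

⟨σ_y⟩ = 2 Im(a* b)/(|a|²+|b|²) with a = -3, b = (-1 - i).
a* b = (3 + 3i), so ⟨σ_y⟩ = 6/11.

0.545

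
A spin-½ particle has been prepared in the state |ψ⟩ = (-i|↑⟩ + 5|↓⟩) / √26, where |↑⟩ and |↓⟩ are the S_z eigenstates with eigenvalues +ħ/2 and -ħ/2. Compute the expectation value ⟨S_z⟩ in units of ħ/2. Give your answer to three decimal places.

-0.923

⟨σ_z⟩ = |a|² - |b|² divided by |a|²+|b|², with a, b the |↑⟩, |↓⟩ amplitudes.
= (1 - 25)/26 = -24/26.
⟨S_z⟩ = (ħ/2)·⟨σ_z⟩.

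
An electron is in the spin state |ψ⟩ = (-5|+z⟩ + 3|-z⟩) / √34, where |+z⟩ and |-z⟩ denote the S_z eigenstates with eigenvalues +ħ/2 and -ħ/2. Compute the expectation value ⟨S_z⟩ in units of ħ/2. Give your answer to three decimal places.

⟨σ_z⟩ = |a|² - |b|² divided by |a|²+|b|², with a, b the |+z⟩, |-z⟩ amplitudes.
= (25 - 9)/34 = 16/34.
⟨S_z⟩ = (ħ/2)·⟨σ_z⟩.

0.471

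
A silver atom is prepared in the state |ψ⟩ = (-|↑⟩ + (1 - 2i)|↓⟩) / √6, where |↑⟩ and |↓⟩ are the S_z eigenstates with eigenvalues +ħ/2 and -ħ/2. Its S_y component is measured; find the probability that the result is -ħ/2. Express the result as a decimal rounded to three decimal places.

0.167

|-y⟩ = (|↑⟩ - i|↓⟩)/√2, so ⟨-y|ψ⟩ = (1 + i) / (√2·√6).
P = |1 + i|² / 12 = 2/12.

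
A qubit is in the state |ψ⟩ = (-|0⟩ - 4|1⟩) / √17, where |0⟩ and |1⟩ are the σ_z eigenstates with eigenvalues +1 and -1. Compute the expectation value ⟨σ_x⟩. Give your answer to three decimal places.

⟨σ_x⟩ = 2 Re(a* b)/(|a|²+|b|²) with a = -1, b = -4.
a* b = 4, so ⟨σ_x⟩ = 8/17.

0.471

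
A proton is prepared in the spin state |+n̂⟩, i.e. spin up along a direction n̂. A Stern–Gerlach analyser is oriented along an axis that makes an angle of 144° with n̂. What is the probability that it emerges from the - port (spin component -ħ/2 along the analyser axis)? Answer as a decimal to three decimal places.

0.905

For spin-½, the probability of finding spin-up along an axis at angle θ to the initial spin direction is cos²(θ/2); spin-down is sin²(θ/2).
θ = 144°, so P = sin²(72°) ≈ 0.905.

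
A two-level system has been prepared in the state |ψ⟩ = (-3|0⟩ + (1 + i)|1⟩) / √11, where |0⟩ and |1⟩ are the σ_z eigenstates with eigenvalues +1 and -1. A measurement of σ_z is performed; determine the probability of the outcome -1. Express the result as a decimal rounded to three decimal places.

The -1 outcome corresponds to |1⟩. Its amplitude in |ψ⟩ is (1 + i)/√11.
P = |1 + i|² / 11 = 2/11.

0.182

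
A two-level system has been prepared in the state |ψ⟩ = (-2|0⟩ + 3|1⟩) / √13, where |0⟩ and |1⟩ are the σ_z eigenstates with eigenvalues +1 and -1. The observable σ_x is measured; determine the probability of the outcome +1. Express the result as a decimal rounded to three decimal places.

0.038

|+x⟩ = (|0⟩ + |1⟩)/√2, so ⟨+x|ψ⟩ = (1) / (√2·√13).
P = |1|² / 26 = 1/26.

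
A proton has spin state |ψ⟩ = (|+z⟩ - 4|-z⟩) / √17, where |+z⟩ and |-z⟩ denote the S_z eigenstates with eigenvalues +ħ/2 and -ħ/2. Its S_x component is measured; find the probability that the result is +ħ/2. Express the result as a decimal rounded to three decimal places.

0.265

|+x⟩ = (|+z⟩ + |-z⟩)/√2, so ⟨+x|ψ⟩ = (-3) / (√2·√17).
P = |-3|² / 34 = 9/34.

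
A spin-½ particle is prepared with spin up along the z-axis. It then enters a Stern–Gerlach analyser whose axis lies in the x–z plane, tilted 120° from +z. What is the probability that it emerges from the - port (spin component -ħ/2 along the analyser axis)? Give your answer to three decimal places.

0.750

For spin-½, the probability of finding spin-up along an axis at angle θ to the initial spin direction is cos²(θ/2); spin-down is sin²(θ/2).
θ = 120°, so P = sin²(60°) ≈ 0.750.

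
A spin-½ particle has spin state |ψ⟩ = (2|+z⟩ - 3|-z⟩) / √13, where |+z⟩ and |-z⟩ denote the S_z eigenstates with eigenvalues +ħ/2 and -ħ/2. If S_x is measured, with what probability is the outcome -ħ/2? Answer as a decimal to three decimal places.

0.962

|-x⟩ = (|+z⟩ - |-z⟩)/√2, so ⟨-x|ψ⟩ = (5) / (√2·√13).
P = |5|² / 26 = 25/26.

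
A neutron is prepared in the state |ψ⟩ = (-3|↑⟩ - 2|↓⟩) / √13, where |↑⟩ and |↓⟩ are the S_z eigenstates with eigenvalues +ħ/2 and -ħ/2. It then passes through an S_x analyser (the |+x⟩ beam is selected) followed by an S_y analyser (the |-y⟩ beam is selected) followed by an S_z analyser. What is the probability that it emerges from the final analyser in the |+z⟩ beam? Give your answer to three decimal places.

0.240

First analyser (S_x): P(|+x⟩) = |⟨+x|ψ⟩|² = 25/26.
After stage 1 the state is |+x⟩; P(|-y⟩) = |⟨-y|+x⟩|² = 1/2.
After stage 2 the state is |-y⟩; P(|+z⟩) = |⟨+z|-y⟩|² = 1/2.
Joint probability = 25/26 × 1/2 × 1/2 = 0.240.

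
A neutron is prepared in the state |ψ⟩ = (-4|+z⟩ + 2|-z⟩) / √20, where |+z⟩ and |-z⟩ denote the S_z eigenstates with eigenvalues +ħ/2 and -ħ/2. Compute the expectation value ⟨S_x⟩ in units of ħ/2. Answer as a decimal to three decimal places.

-0.800

⟨σ_x⟩ = 2 Re(a* b)/(|a|²+|b|²) with a = -4, b = 2.
a* b = -8, so ⟨σ_x⟩ = -16/20.
⟨S_x⟩ = (ħ/2)·⟨σ_x⟩.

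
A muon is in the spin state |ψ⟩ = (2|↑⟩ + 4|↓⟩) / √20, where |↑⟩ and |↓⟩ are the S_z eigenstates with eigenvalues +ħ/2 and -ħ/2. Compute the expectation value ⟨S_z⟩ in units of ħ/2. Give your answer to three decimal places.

⟨σ_z⟩ = |a|² - |b|² divided by |a|²+|b|², with a, b the |↑⟩, |↓⟩ amplitudes.
= (4 - 16)/20 = -12/20.
⟨S_z⟩ = (ħ/2)·⟨σ_z⟩.

-0.600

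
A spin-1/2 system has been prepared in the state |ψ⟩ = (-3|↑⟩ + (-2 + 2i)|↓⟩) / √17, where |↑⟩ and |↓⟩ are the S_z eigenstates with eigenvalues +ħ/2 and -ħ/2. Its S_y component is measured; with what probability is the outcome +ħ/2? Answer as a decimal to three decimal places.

0.147

|+y⟩ = (|↑⟩ + i|↓⟩)/√2, so ⟨+y|ψ⟩ = (-1 + 2i) / (√2·√17).
P = |-1 + 2i|² / 34 = 5/34.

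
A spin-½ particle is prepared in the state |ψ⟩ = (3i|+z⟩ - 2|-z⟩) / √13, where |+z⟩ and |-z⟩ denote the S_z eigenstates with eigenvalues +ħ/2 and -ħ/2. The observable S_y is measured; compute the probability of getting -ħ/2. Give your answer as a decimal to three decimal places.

0.038

|-y⟩ = (|+z⟩ - i|-z⟩)/√2, so ⟨-y|ψ⟩ = (i) / (√2·√13).
P = |i|² / 26 = 1/26.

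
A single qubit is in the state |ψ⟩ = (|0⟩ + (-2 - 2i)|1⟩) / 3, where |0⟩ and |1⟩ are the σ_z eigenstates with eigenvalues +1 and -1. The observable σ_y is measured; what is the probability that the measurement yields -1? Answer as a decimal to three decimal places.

0.722

|-y⟩ = (|0⟩ - i|1⟩)/√2, so ⟨-y|ψ⟩ = (3 - 2i) / (√2·3).
P = |3 - 2i|² / 18 = 13/18.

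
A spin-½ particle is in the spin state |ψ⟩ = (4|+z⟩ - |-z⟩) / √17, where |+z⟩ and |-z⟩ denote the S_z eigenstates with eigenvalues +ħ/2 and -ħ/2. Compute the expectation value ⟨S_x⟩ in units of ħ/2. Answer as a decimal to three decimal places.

⟨σ_x⟩ = 2 Re(a* b)/(|a|²+|b|²) with a = 4, b = -1.
a* b = -4, so ⟨σ_x⟩ = -8/17.
⟨S_x⟩ = (ħ/2)·⟨σ_x⟩.

-0.471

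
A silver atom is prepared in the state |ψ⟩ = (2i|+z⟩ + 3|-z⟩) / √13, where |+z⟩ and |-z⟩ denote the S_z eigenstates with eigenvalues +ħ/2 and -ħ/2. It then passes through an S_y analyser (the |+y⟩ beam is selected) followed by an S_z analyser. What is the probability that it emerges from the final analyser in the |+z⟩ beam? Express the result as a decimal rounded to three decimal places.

0.019

First analyser (S_y): P(|+y⟩) = |⟨+y|ψ⟩|² = 1/26.
After stage 1 the state is |+y⟩; P(|+z⟩) = |⟨+z|+y⟩|² = 1/2.
Joint probability = 1/26 × 1/2 = 0.019.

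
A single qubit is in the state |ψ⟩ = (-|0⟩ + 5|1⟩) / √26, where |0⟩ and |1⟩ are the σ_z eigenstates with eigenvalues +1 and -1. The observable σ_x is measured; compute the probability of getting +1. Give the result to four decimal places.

0.3077

|+x⟩ = (|0⟩ + |1⟩)/√2, so ⟨+x|ψ⟩ = (4) / (√2·√26).
P = |4|² / 52 = 16/52.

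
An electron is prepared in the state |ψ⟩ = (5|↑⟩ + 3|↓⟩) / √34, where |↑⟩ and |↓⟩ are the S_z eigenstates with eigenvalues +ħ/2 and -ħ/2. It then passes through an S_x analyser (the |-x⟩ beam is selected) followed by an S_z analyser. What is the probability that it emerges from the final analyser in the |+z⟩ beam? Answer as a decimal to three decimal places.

0.029

First analyser (S_x): P(|-x⟩) = |⟨-x|ψ⟩|² = 4/68.
After stage 1 the state is |-x⟩; P(|+z⟩) = |⟨+z|-x⟩|² = 1/2.
Joint probability = 4/68 × 1/2 = 0.029.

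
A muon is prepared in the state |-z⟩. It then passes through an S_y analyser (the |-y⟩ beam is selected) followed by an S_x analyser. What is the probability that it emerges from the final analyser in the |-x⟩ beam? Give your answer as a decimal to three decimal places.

First analyser (S_y): from |-z⟩, P(|-y⟩) = 1/2.
After stage 1 the state is |-y⟩; P(|-x⟩) = |⟨-x|-y⟩|² = 1/2.
Joint probability = 1/2 × 1/2 = 0.250.

0.250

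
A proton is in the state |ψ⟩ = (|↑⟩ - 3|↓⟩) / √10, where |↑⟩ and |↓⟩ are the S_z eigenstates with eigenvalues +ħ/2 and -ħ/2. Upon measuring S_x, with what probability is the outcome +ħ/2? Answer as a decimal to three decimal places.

0.200

|+x⟩ = (|↑⟩ + |↓⟩)/√2, so ⟨+x|ψ⟩ = (-2) / (√2·√10).
P = |-2|² / 20 = 4/20.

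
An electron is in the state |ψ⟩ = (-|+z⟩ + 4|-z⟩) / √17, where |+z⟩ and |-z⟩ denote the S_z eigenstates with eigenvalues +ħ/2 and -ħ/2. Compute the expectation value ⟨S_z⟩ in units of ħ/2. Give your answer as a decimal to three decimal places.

-0.882

⟨σ_z⟩ = |a|² - |b|² divided by |a|²+|b|², with a, b the |+z⟩, |-z⟩ amplitudes.
= (1 - 16)/17 = -15/17.
⟨S_z⟩ = (ħ/2)·⟨σ_z⟩.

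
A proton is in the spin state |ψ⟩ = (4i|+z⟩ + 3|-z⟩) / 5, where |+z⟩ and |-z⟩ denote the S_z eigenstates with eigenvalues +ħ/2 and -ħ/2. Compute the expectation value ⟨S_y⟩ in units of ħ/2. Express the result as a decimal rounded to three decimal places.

-0.960

⟨σ_y⟩ = 2 Im(a* b)/(|a|²+|b|²) with a = 4i, b = 3.
a* b = -12i, so ⟨σ_y⟩ = -24/25.
⟨S_y⟩ = (ħ/2)·⟨σ_y⟩.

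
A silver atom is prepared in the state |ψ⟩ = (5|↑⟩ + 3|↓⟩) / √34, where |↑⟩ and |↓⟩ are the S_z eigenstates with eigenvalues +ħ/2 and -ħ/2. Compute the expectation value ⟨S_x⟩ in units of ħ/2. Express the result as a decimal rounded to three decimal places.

⟨σ_x⟩ = 2 Re(a* b)/(|a|²+|b|²) with a = 5, b = 3.
a* b = 15, so ⟨σ_x⟩ = 30/34.
⟨S_x⟩ = (ħ/2)·⟨σ_x⟩.

0.882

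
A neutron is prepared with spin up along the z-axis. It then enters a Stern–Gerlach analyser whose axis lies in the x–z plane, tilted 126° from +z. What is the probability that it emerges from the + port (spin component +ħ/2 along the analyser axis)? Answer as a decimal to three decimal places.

For spin-½, the probability of finding spin-up along an axis at angle θ to the initial spin direction is cos²(θ/2); spin-down is sin²(θ/2).
θ = 126°, so P = cos²(63°) ≈ 0.206.

0.206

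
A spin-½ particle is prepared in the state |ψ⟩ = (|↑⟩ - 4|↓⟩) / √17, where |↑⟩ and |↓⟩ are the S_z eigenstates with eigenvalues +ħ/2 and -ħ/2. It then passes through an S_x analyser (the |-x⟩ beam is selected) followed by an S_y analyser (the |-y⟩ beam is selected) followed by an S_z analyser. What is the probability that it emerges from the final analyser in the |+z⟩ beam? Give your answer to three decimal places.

0.184

First analyser (S_x): P(|-x⟩) = |⟨-x|ψ⟩|² = 25/34.
After stage 1 the state is |-x⟩; P(|-y⟩) = |⟨-y|-x⟩|² = 1/2.
After stage 2 the state is |-y⟩; P(|+z⟩) = |⟨+z|-y⟩|² = 1/2.
Joint probability = 25/34 × 1/2 × 1/2 = 0.184.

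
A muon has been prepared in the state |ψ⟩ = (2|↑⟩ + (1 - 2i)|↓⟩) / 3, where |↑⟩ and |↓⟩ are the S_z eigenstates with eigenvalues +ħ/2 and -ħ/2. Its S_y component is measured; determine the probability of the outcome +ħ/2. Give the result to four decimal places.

|+y⟩ = (|↑⟩ + i|↓⟩)/√2, so ⟨+y|ψ⟩ = (-i) / (√2·3).
P = |-i|² / 18 = 1/18.

0.0556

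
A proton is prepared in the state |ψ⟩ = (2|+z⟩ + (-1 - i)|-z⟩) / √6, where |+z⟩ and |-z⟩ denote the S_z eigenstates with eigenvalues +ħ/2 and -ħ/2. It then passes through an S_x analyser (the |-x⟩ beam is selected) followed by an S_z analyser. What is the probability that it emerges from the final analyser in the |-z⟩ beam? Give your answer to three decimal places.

0.417

First analyser (S_x): P(|-x⟩) = |⟨-x|ψ⟩|² = 10/12.
After stage 1 the state is |-x⟩; P(|-z⟩) = |⟨-z|-x⟩|² = 1/2.
Joint probability = 10/12 × 1/2 = 0.417.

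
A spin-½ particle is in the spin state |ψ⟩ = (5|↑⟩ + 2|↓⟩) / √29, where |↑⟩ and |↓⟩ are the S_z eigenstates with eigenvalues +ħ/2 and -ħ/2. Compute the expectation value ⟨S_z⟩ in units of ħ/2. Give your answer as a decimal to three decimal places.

0.724

⟨σ_z⟩ = |a|² - |b|² divided by |a|²+|b|², with a, b the |↑⟩, |↓⟩ amplitudes.
= (25 - 4)/29 = 21/29.
⟨S_z⟩ = (ħ/2)·⟨σ_z⟩.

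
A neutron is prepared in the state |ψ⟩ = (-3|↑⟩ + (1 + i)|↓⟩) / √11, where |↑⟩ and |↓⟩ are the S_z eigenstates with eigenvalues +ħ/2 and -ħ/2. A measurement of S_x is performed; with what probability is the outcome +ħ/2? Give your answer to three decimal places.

|+x⟩ = (|↑⟩ + |↓⟩)/√2, so ⟨+x|ψ⟩ = (-2 + i) / (√2·√11).
P = |-2 + i|² / 22 = 5/22.

0.227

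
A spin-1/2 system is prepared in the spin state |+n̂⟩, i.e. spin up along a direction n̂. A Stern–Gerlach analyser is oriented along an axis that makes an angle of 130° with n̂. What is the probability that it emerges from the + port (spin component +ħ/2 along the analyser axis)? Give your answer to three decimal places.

For spin-½, the probability of finding spin-up along an axis at angle θ to the initial spin direction is cos²(θ/2); spin-down is sin²(θ/2).
θ = 130°, so P = cos²(65°) ≈ 0.179.

0.179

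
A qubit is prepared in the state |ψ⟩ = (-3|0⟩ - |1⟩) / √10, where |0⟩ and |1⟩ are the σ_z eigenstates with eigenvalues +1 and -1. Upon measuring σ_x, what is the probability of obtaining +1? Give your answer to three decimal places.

0.800

|+x⟩ = (|0⟩ + |1⟩)/√2, so ⟨+x|ψ⟩ = (-4) / (√2·√10).
P = |-4|² / 20 = 16/20.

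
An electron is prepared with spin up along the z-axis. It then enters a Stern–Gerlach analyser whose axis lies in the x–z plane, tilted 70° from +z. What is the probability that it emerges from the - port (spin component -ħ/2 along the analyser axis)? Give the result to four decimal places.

For spin-½, the probability of finding spin-up along an axis at angle θ to the initial spin direction is cos²(θ/2); spin-down is sin²(θ/2).
θ = 70°, so P = sin²(35°) ≈ 0.3290.

0.3290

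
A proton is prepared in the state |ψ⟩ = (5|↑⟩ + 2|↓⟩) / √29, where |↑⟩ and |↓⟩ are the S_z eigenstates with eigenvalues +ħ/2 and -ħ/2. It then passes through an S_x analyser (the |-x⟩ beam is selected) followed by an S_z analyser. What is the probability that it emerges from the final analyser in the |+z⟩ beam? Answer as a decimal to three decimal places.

0.078

First analyser (S_x): P(|-x⟩) = |⟨-x|ψ⟩|² = 9/58.
After stage 1 the state is |-x⟩; P(|+z⟩) = |⟨+z|-x⟩|² = 1/2.
Joint probability = 9/58 × 1/2 = 0.078.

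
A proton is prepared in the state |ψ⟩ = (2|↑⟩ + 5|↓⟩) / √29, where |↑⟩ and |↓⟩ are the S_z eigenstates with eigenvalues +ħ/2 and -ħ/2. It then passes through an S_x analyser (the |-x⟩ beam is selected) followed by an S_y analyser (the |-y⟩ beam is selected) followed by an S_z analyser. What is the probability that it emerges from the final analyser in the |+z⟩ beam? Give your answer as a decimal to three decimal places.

First analyser (S_x): P(|-x⟩) = |⟨-x|ψ⟩|² = 9/58.
After stage 1 the state is |-x⟩; P(|-y⟩) = |⟨-y|-x⟩|² = 1/2.
After stage 2 the state is |-y⟩; P(|+z⟩) = |⟨+z|-y⟩|² = 1/2.
Joint probability = 9/58 × 1/2 × 1/2 = 0.039.

0.039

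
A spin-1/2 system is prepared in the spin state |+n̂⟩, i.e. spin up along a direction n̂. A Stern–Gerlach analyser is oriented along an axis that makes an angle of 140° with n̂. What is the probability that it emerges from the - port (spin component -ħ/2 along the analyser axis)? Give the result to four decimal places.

For spin-½, the probability of finding spin-up along an axis at angle θ to the initial spin direction is cos²(θ/2); spin-down is sin²(θ/2).
θ = 140°, so P = sin²(70°) ≈ 0.8830.

0.8830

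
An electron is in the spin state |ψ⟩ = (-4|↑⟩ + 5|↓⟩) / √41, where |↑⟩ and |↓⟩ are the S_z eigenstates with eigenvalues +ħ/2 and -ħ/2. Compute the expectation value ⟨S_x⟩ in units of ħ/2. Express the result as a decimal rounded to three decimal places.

⟨σ_x⟩ = 2 Re(a* b)/(|a|²+|b|²) with a = -4, b = 5.
a* b = -20, so ⟨σ_x⟩ = -40/41.
⟨S_x⟩ = (ħ/2)·⟨σ_x⟩.

-0.976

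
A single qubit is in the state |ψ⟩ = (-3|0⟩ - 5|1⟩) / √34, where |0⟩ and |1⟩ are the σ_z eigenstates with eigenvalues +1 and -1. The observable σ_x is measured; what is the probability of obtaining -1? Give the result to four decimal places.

|-x⟩ = (|0⟩ - |1⟩)/√2, so ⟨-x|ψ⟩ = (2) / (√2·√34).
P = |2|² / 68 = 4/68.

0.0588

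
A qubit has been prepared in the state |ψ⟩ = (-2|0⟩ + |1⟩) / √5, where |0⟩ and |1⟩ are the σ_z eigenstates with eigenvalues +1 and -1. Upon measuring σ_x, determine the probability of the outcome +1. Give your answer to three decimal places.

0.100

|+x⟩ = (|0⟩ + |1⟩)/√2, so ⟨+x|ψ⟩ = (-1) / (√2·√5).
P = |-1|² / 10 = 1/10.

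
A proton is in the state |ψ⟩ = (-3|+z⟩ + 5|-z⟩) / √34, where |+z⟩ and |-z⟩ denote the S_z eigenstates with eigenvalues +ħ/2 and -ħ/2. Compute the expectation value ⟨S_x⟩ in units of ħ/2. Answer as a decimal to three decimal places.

-0.882

⟨σ_x⟩ = 2 Re(a* b)/(|a|²+|b|²) with a = -3, b = 5.
a* b = -15, so ⟨σ_x⟩ = -30/34.
⟨S_x⟩ = (ħ/2)·⟨σ_x⟩.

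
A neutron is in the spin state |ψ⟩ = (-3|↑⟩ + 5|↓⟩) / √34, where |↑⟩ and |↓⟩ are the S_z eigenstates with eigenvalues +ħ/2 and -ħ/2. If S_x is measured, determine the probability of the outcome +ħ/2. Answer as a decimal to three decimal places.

0.059

|+x⟩ = (|↑⟩ + |↓⟩)/√2, so ⟨+x|ψ⟩ = (2) / (√2·√34).
P = |2|² / 68 = 4/68.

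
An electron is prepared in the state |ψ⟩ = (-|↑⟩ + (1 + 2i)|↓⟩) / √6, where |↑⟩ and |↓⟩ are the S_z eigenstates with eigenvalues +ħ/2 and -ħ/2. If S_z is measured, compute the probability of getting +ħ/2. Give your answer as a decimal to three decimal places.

0.167

The +ħ/2 outcome corresponds to |↑⟩. Its amplitude in |ψ⟩ is -1/√6.
P = |-1|² / 6 = 1/6.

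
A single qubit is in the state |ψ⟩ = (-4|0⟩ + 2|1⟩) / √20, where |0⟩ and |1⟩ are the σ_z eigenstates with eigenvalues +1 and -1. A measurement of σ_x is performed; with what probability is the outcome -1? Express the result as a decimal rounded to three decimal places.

0.900

|-x⟩ = (|0⟩ - |1⟩)/√2, so ⟨-x|ψ⟩ = (-6) / (√2·√20).
P = |-6|² / 40 = 36/40.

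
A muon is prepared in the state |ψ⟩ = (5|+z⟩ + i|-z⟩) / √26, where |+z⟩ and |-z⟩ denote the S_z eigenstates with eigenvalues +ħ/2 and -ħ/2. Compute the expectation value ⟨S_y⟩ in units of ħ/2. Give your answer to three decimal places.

⟨σ_y⟩ = 2 Im(a* b)/(|a|²+|b|²) with a = 5, b = i.
a* b = 5i, so ⟨σ_y⟩ = 10/26.
⟨S_y⟩ = (ħ/2)·⟨σ_y⟩.

0.385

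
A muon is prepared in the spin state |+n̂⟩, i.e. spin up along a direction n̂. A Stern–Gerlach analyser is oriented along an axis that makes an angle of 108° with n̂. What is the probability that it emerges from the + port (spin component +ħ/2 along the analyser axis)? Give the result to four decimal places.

0.3455

For spin-½, the probability of finding spin-up along an axis at angle θ to the initial spin direction is cos²(θ/2); spin-down is sin²(θ/2).
θ = 108°, so P = cos²(54°) ≈ 0.3455.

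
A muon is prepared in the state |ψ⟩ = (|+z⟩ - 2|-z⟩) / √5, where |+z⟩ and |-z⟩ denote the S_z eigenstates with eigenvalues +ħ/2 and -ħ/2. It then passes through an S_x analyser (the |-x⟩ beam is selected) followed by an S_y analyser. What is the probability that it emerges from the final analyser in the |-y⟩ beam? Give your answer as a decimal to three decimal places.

0.450

First analyser (S_x): P(|-x⟩) = |⟨-x|ψ⟩|² = 9/10.
After stage 1 the state is |-x⟩; P(|-y⟩) = |⟨-y|-x⟩|² = 1/2.
Joint probability = 9/10 × 1/2 = 0.450.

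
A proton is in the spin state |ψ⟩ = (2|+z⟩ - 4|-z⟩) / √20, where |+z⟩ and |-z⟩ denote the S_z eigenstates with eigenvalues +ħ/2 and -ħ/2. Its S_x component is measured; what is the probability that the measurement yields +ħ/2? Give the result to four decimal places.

0.1000

|+x⟩ = (|+z⟩ + |-z⟩)/√2, so ⟨+x|ψ⟩ = (-2) / (√2·√20).
P = |-2|² / 40 = 4/40.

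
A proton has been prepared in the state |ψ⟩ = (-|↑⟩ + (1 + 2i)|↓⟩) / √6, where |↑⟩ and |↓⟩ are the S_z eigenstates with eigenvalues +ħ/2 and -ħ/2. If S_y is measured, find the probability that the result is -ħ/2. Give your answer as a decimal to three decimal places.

0.833

|-y⟩ = (|↑⟩ - i|↓⟩)/√2, so ⟨-y|ψ⟩ = (-3 + i) / (√2·√6).
P = |-3 + i|² / 12 = 10/12.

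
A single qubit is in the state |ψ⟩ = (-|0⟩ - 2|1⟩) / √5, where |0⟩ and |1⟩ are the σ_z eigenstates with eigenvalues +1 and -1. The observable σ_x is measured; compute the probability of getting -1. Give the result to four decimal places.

0.1000

|-x⟩ = (|0⟩ - |1⟩)/√2, so ⟨-x|ψ⟩ = (1) / (√2·√5).
P = |1|² / 10 = 1/10.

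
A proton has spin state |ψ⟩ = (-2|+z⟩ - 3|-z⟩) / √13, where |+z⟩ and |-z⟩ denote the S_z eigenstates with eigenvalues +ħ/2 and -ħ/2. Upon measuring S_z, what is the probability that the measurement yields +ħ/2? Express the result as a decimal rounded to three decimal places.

The +ħ/2 outcome corresponds to |+z⟩. Its amplitude in |ψ⟩ is -2/√13.
P = |-2|² / 13 = 4/13.

0.308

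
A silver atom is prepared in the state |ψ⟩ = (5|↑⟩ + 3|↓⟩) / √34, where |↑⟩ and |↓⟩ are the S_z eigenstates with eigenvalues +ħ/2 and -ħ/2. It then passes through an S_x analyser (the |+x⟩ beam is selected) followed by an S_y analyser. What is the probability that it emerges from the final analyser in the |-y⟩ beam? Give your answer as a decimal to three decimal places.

First analyser (S_x): P(|+x⟩) = |⟨+x|ψ⟩|² = 64/68.
After stage 1 the state is |+x⟩; P(|-y⟩) = |⟨-y|+x⟩|² = 1/2.
Joint probability = 64/68 × 1/2 = 0.471.

0.471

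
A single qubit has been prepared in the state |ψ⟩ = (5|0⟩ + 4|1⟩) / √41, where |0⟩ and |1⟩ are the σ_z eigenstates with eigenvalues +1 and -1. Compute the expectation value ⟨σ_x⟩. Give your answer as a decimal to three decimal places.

0.976

⟨σ_x⟩ = 2 Re(a* b)/(|a|²+|b|²) with a = 5, b = 4.
a* b = 20, so ⟨σ_x⟩ = 40/41.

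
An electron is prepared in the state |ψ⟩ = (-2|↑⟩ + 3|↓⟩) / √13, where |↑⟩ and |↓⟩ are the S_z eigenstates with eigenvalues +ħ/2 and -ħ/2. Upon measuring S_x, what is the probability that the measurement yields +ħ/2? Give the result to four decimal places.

|+x⟩ = (|↑⟩ + |↓⟩)/√2, so ⟨+x|ψ⟩ = (1) / (√2·√13).
P = |1|² / 26 = 1/26.

0.0385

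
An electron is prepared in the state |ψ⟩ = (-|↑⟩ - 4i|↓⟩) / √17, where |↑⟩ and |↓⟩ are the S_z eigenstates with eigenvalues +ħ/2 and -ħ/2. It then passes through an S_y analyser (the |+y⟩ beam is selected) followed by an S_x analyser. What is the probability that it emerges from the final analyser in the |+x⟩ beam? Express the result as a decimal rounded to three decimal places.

0.368

First analyser (S_y): P(|+y⟩) = |⟨+y|ψ⟩|² = 25/34.
After stage 1 the state is |+y⟩; P(|+x⟩) = |⟨+x|+y⟩|² = 1/2.
Joint probability = 25/34 × 1/2 = 0.368.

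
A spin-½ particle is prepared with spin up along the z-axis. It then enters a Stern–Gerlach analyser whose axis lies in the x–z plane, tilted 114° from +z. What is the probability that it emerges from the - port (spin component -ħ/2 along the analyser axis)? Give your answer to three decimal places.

For spin-½, the probability of finding spin-up along an axis at angle θ to the initial spin direction is cos²(θ/2); spin-down is sin²(θ/2).
θ = 114°, so P = sin²(57°) ≈ 0.703.

0.703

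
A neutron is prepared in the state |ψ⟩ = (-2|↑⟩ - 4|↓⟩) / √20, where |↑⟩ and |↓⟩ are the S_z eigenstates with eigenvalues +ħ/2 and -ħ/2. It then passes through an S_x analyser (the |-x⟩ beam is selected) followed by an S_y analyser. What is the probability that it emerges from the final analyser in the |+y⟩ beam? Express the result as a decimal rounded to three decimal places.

0.050

First analyser (S_x): P(|-x⟩) = |⟨-x|ψ⟩|² = 4/40.
After stage 1 the state is |-x⟩; P(|+y⟩) = |⟨+y|-x⟩|² = 1/2.
Joint probability = 4/40 × 1/2 = 0.050.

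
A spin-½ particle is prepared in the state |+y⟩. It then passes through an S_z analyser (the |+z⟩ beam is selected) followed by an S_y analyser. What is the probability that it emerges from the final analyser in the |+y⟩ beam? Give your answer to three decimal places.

0.250

First analyser (S_z): from |+y⟩, P(|+z⟩) = 1/2.
After stage 1 the state is |+z⟩; P(|+y⟩) = |⟨+y|+z⟩|² = 1/2.
Joint probability = 1/2 × 1/2 = 0.250.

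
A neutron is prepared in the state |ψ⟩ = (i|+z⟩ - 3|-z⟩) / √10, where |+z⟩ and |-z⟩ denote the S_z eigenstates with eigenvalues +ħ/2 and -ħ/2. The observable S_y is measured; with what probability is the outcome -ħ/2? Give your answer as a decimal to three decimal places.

0.200

|-y⟩ = (|+z⟩ - i|-z⟩)/√2, so ⟨-y|ψ⟩ = (-2i) / (√2·√10).
P = |-2i|² / 20 = 4/20.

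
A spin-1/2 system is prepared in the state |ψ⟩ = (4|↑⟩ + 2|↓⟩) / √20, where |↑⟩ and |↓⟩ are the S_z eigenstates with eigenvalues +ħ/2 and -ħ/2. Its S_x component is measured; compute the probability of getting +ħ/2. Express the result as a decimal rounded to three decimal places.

0.900

|+x⟩ = (|↑⟩ + |↓⟩)/√2, so ⟨+x|ψ⟩ = (6) / (√2·√20).
P = |6|² / 40 = 36/40.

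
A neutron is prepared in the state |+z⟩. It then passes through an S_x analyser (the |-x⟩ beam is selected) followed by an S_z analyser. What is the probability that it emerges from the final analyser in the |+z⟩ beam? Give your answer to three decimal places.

0.250

First analyser (S_x): from |+z⟩, P(|-x⟩) = 1/2.
After stage 1 the state is |-x⟩; P(|+z⟩) = |⟨+z|-x⟩|² = 1/2.
Joint probability = 1/2 × 1/2 = 0.250.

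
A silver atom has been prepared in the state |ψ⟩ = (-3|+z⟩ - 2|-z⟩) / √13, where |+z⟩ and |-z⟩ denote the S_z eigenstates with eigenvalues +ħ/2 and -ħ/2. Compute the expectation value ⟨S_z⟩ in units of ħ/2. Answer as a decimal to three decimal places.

0.385

⟨σ_z⟩ = |a|² - |b|² divided by |a|²+|b|², with a, b the |+z⟩, |-z⟩ amplitudes.
= (9 - 4)/13 = 5/13.
⟨S_z⟩ = (ħ/2)·⟨σ_z⟩.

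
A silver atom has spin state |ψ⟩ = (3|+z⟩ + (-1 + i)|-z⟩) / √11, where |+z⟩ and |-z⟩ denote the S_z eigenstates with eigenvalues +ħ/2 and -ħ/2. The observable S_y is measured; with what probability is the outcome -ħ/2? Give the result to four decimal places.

|-y⟩ = (|+z⟩ - i|-z⟩)/√2, so ⟨-y|ψ⟩ = (2 - i) / (√2·√11).
P = |2 - i|² / 22 = 5/22.

0.2273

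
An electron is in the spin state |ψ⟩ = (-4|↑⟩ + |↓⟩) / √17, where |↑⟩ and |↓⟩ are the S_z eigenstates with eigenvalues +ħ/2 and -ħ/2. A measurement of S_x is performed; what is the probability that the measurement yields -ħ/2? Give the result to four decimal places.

|-x⟩ = (|↑⟩ - |↓⟩)/√2, so ⟨-x|ψ⟩ = (-5) / (√2·√17).
P = |-5|² / 34 = 25/34.

0.7353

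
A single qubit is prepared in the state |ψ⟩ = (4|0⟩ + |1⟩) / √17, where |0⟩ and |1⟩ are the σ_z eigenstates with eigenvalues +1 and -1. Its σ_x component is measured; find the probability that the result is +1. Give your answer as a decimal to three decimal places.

0.735

|+x⟩ = (|0⟩ + |1⟩)/√2, so ⟨+x|ψ⟩ = (5) / (√2·√17).
P = |5|² / 34 = 25/34.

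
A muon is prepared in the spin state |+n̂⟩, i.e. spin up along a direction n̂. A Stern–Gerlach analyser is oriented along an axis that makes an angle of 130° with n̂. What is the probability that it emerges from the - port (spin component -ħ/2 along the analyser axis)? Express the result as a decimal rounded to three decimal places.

For spin-½, the probability of finding spin-up along an axis at angle θ to the initial spin direction is cos²(θ/2); spin-down is sin²(θ/2).
θ = 130°, so P = sin²(65°) ≈ 0.821.

0.821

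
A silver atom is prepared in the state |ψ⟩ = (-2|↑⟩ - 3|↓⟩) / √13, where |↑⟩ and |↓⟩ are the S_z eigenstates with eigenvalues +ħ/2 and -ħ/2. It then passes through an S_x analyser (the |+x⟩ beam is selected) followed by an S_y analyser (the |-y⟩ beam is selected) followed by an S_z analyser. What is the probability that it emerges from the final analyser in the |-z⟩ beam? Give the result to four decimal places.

First analyser (S_x): P(|+x⟩) = |⟨+x|ψ⟩|² = 25/26.
After stage 1 the state is |+x⟩; P(|-y⟩) = |⟨-y|+x⟩|² = 1/2.
After stage 2 the state is |-y⟩; P(|-z⟩) = |⟨-z|-y⟩|² = 1/2.
Joint probability = 25/26 × 1/2 × 1/2 = 0.2404.

0.2404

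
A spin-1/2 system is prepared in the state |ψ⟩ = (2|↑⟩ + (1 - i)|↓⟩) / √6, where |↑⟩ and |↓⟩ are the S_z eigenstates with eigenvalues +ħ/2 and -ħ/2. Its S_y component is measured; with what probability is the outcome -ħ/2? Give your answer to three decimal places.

|-y⟩ = (|↑⟩ - i|↓⟩)/√2, so ⟨-y|ψ⟩ = (3 + i) / (√2·√6).
P = |3 + i|² / 12 = 10/12.

0.833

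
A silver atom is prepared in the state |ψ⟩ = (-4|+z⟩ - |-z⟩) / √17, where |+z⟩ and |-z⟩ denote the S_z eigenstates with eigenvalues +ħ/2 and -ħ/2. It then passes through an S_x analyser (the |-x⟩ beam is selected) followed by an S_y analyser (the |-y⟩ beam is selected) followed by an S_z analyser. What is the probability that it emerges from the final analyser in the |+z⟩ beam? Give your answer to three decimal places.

0.066

First analyser (S_x): P(|-x⟩) = |⟨-x|ψ⟩|² = 9/34.
After stage 1 the state is |-x⟩; P(|-y⟩) = |⟨-y|-x⟩|² = 1/2.
After stage 2 the state is |-y⟩; P(|+z⟩) = |⟨+z|-y⟩|² = 1/2.
Joint probability = 9/34 × 1/2 × 1/2 = 0.066.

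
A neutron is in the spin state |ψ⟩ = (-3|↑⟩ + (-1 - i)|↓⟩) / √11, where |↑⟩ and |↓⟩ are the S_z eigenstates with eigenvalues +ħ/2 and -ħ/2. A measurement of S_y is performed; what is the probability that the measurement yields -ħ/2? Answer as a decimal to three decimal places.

0.227

|-y⟩ = (|↑⟩ - i|↓⟩)/√2, so ⟨-y|ψ⟩ = (-2 - i) / (√2·√11).
P = |-2 - i|² / 22 = 5/22.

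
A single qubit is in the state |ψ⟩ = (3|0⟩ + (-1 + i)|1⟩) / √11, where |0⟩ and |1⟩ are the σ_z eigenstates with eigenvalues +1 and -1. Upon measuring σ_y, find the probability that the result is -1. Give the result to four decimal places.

0.2273

|-y⟩ = (|0⟩ - i|1⟩)/√2, so ⟨-y|ψ⟩ = (2 - i) / (√2·√11).
P = |2 - i|² / 22 = 5/22.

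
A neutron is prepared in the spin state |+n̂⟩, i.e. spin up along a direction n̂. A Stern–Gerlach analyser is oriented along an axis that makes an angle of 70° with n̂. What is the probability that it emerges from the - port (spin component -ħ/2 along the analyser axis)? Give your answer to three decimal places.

For spin-½, the probability of finding spin-up along an axis at angle θ to the initial spin direction is cos²(θ/2); spin-down is sin²(θ/2).
θ = 70°, so P = sin²(35°) ≈ 0.329.

0.329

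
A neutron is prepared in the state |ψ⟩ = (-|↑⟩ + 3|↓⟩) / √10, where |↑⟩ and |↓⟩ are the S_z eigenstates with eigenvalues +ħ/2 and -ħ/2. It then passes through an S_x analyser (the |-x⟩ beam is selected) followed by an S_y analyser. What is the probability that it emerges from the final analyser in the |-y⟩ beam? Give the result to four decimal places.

First analyser (S_x): P(|-x⟩) = |⟨-x|ψ⟩|² = 16/20.
After stage 1 the state is |-x⟩; P(|-y⟩) = |⟨-y|-x⟩|² = 1/2.
Joint probability = 16/20 × 1/2 = 0.4000.

0.4000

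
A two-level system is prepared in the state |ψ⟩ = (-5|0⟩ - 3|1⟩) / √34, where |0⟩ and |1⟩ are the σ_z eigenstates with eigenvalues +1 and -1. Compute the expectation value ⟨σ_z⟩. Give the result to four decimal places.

⟨σ_z⟩ = |a|² - |b|² divided by |a|²+|b|², with a, b the |0⟩, |1⟩ amplitudes.
= (25 - 9)/34 = 16/34.

0.4706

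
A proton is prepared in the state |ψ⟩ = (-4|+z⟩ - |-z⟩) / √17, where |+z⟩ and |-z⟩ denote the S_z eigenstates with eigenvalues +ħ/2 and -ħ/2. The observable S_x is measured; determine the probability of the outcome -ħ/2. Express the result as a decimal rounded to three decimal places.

0.265

|-x⟩ = (|+z⟩ - |-z⟩)/√2, so ⟨-x|ψ⟩ = (-3) / (√2·√17).
P = |-3|² / 34 = 9/34.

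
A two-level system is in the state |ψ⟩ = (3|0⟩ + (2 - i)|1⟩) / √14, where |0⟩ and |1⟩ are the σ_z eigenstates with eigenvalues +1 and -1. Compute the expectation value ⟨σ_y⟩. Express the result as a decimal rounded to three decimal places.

⟨σ_y⟩ = 2 Im(a* b)/(|a|²+|b|²) with a = 3, b = (2 - i).
a* b = (6 - 3i), so ⟨σ_y⟩ = -6/14.

-0.429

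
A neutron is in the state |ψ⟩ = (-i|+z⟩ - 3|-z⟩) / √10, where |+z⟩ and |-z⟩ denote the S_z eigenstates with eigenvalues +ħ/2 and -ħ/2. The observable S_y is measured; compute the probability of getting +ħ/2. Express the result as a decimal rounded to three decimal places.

0.200

|+y⟩ = (|+z⟩ + i|-z⟩)/√2, so ⟨+y|ψ⟩ = (2i) / (√2·√10).
P = |2i|² / 20 = 4/20.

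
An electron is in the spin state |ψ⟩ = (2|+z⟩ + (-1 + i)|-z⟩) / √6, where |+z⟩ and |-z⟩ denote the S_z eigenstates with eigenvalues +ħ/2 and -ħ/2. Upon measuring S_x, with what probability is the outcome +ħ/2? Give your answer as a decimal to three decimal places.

|+x⟩ = (|+z⟩ + |-z⟩)/√2, so ⟨+x|ψ⟩ = (1 + i) / (√2·√6).
P = |1 + i|² / 12 = 2/12.

0.167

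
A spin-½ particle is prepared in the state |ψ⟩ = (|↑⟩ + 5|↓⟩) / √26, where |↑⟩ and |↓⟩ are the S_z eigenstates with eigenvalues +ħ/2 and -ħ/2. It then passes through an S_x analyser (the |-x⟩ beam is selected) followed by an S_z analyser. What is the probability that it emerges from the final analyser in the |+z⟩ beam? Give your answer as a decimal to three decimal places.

0.154

First analyser (S_x): P(|-x⟩) = |⟨-x|ψ⟩|² = 16/52.
After stage 1 the state is |-x⟩; P(|+z⟩) = |⟨+z|-x⟩|² = 1/2.
Joint probability = 16/52 × 1/2 = 0.154.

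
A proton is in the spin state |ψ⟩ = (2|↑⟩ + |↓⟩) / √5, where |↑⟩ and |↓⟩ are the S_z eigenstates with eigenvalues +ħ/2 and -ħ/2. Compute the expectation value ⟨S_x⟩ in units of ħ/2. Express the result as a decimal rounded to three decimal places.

0.800

⟨σ_x⟩ = 2 Re(a* b)/(|a|²+|b|²) with a = 2, b = 1.
a* b = 2, so ⟨σ_x⟩ = 4/5.
⟨S_x⟩ = (ħ/2)·⟨σ_x⟩.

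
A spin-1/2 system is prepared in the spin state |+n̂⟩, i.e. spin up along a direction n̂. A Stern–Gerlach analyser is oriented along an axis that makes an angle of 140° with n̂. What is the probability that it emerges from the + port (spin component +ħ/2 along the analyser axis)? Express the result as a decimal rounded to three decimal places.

0.117

For spin-½, the probability of finding spin-up along an axis at angle θ to the initial spin direction is cos²(θ/2); spin-down is sin²(θ/2).
θ = 140°, so P = cos²(70°) ≈ 0.117.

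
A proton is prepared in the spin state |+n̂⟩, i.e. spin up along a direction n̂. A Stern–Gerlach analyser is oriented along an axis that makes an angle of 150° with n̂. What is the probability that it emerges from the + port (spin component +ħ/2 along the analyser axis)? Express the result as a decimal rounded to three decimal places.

0.067

For spin-½, the probability of finding spin-up along an axis at angle θ to the initial spin direction is cos²(θ/2); spin-down is sin²(θ/2).
θ = 150°, so P = cos²(75°) ≈ 0.067.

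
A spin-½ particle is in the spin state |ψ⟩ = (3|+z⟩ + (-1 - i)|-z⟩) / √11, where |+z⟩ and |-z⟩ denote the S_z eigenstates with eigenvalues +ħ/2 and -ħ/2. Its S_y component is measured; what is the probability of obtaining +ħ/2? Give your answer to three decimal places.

0.227

|+y⟩ = (|+z⟩ + i|-z⟩)/√2, so ⟨+y|ψ⟩ = (2 + i) / (√2·√11).
P = |2 + i|² / 22 = 5/22.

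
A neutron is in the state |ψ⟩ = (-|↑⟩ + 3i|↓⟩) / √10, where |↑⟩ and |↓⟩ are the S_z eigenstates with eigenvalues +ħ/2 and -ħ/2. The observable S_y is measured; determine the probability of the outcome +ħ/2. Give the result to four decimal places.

|+y⟩ = (|↑⟩ + i|↓⟩)/√2, so ⟨+y|ψ⟩ = (2) / (√2·√10).
P = |2|² / 20 = 4/20.

0.2000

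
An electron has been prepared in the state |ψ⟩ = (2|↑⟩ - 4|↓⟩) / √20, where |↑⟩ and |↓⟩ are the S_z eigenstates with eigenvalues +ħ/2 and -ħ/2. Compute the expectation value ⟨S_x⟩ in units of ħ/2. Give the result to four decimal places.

⟨σ_x⟩ = 2 Re(a* b)/(|a|²+|b|²) with a = 2, b = -4.
a* b = -8, so ⟨σ_x⟩ = -16/20.
⟨S_x⟩ = (ħ/2)·⟨σ_x⟩.

-0.8000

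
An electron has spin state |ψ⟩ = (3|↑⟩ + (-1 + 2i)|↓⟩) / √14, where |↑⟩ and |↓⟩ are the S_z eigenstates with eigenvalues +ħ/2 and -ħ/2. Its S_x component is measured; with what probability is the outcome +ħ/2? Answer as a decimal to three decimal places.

0.286

|+x⟩ = (|↑⟩ + |↓⟩)/√2, so ⟨+x|ψ⟩ = (2 + 2i) / (√2·√14).
P = |2 + 2i|² / 28 = 8/28.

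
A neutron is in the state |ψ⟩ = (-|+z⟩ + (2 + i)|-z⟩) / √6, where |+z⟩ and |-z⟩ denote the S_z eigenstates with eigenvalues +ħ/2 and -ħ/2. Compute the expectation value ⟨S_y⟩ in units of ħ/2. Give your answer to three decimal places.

-0.333

⟨σ_y⟩ = 2 Im(a* b)/(|a|²+|b|²) with a = -1, b = (2 + i).
a* b = (-2 - i), so ⟨σ_y⟩ = -2/6.
⟨S_y⟩ = (ħ/2)·⟨σ_y⟩.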